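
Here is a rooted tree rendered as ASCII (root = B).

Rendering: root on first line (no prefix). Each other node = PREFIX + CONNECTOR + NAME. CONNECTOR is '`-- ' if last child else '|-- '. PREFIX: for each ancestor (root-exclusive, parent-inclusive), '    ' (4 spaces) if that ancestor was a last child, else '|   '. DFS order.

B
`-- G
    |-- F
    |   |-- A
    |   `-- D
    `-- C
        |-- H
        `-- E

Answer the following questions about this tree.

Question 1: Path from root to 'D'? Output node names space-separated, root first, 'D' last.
Walk down from root: B -> G -> F -> D

Answer: B G F D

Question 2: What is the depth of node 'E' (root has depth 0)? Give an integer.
Answer: 3

Derivation:
Path from root to E: B -> G -> C -> E
Depth = number of edges = 3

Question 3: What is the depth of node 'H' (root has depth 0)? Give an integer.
Answer: 3

Derivation:
Path from root to H: B -> G -> C -> H
Depth = number of edges = 3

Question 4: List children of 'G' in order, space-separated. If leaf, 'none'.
Node G's children (from adjacency): F, C

Answer: F C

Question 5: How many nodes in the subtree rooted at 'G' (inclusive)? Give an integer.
Subtree rooted at G contains: A, C, D, E, F, G, H
Count = 7

Answer: 7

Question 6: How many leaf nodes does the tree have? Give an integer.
Leaves (nodes with no children): A, D, E, H

Answer: 4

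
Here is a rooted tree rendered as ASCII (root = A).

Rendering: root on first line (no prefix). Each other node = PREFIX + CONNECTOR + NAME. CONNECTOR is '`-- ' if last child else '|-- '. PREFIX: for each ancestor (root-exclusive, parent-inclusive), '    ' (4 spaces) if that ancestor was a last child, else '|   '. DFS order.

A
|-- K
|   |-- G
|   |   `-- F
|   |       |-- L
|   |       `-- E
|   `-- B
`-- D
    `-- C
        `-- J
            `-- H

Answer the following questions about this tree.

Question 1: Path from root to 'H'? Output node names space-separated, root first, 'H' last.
Walk down from root: A -> D -> C -> J -> H

Answer: A D C J H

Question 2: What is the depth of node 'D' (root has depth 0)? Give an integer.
Answer: 1

Derivation:
Path from root to D: A -> D
Depth = number of edges = 1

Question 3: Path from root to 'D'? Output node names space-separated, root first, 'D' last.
Answer: A D

Derivation:
Walk down from root: A -> D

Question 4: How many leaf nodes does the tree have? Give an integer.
Answer: 4

Derivation:
Leaves (nodes with no children): B, E, H, L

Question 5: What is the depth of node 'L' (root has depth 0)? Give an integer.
Answer: 4

Derivation:
Path from root to L: A -> K -> G -> F -> L
Depth = number of edges = 4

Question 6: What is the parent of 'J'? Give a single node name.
Answer: C

Derivation:
Scan adjacency: J appears as child of C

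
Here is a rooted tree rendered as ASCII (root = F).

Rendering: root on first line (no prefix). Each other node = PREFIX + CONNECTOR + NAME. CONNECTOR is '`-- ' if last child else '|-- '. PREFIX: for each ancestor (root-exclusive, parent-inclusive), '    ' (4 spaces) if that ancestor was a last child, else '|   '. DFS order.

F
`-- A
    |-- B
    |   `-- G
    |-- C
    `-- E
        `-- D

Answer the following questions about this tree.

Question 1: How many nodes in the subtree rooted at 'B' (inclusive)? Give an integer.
Answer: 2

Derivation:
Subtree rooted at B contains: B, G
Count = 2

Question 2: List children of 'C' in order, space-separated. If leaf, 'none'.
Node C's children (from adjacency): (leaf)

Answer: none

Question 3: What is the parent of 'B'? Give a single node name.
Answer: A

Derivation:
Scan adjacency: B appears as child of A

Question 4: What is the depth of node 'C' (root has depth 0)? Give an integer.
Answer: 2

Derivation:
Path from root to C: F -> A -> C
Depth = number of edges = 2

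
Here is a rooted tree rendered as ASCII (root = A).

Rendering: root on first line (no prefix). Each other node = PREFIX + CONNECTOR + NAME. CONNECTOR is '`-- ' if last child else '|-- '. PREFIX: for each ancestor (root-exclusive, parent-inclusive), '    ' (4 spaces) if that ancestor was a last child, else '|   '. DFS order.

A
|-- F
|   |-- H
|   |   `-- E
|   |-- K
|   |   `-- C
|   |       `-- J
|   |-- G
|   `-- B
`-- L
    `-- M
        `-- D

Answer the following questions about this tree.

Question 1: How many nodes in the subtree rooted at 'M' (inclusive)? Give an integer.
Answer: 2

Derivation:
Subtree rooted at M contains: D, M
Count = 2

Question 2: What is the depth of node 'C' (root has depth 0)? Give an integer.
Path from root to C: A -> F -> K -> C
Depth = number of edges = 3

Answer: 3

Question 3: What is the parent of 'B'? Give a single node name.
Scan adjacency: B appears as child of F

Answer: F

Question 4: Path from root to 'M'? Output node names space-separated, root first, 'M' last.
Answer: A L M

Derivation:
Walk down from root: A -> L -> M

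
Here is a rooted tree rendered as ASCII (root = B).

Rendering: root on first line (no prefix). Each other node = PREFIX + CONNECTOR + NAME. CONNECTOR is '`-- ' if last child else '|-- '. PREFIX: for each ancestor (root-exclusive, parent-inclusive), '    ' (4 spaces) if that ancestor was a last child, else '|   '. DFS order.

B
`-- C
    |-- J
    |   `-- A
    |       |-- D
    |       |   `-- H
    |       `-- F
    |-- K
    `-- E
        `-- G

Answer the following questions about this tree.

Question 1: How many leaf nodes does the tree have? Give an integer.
Answer: 4

Derivation:
Leaves (nodes with no children): F, G, H, K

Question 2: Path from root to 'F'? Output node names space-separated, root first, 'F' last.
Walk down from root: B -> C -> J -> A -> F

Answer: B C J A F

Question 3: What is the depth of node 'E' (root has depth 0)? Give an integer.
Answer: 2

Derivation:
Path from root to E: B -> C -> E
Depth = number of edges = 2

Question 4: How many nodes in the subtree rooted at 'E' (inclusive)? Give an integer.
Answer: 2

Derivation:
Subtree rooted at E contains: E, G
Count = 2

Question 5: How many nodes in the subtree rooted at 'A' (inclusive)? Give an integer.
Answer: 4

Derivation:
Subtree rooted at A contains: A, D, F, H
Count = 4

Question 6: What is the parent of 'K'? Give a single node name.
Answer: C

Derivation:
Scan adjacency: K appears as child of C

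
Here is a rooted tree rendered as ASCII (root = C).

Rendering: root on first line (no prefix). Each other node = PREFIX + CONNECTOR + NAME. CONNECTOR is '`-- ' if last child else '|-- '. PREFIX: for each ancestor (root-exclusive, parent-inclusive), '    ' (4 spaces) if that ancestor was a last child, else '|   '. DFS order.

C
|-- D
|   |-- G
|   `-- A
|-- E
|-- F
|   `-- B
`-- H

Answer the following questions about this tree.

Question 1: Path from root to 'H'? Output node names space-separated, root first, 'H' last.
Walk down from root: C -> H

Answer: C H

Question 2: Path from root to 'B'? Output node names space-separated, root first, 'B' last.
Answer: C F B

Derivation:
Walk down from root: C -> F -> B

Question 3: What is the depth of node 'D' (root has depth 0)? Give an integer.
Path from root to D: C -> D
Depth = number of edges = 1

Answer: 1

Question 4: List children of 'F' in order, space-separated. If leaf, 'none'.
Node F's children (from adjacency): B

Answer: B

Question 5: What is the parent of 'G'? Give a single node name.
Answer: D

Derivation:
Scan adjacency: G appears as child of D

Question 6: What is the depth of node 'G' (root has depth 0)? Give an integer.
Answer: 2

Derivation:
Path from root to G: C -> D -> G
Depth = number of edges = 2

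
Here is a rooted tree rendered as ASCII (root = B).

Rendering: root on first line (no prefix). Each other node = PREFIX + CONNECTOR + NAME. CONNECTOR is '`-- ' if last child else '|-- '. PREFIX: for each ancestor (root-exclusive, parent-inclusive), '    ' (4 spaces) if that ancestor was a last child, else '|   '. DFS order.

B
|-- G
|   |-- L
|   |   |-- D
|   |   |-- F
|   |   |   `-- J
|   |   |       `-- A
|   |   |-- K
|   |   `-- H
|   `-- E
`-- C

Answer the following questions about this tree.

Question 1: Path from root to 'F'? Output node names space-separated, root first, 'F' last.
Walk down from root: B -> G -> L -> F

Answer: B G L F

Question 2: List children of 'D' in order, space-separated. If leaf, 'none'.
Node D's children (from adjacency): (leaf)

Answer: none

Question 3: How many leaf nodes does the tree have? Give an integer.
Leaves (nodes with no children): A, C, D, E, H, K

Answer: 6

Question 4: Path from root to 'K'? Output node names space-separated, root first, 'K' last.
Answer: B G L K

Derivation:
Walk down from root: B -> G -> L -> K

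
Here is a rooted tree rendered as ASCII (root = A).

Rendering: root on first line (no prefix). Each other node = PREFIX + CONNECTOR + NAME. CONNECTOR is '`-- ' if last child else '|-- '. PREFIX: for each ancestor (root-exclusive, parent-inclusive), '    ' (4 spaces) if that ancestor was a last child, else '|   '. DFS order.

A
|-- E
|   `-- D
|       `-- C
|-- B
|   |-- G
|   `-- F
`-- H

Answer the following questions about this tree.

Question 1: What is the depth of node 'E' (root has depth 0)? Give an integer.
Path from root to E: A -> E
Depth = number of edges = 1

Answer: 1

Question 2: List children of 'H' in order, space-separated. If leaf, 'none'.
Answer: none

Derivation:
Node H's children (from adjacency): (leaf)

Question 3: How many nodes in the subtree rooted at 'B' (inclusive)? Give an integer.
Answer: 3

Derivation:
Subtree rooted at B contains: B, F, G
Count = 3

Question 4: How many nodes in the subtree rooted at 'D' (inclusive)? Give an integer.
Answer: 2

Derivation:
Subtree rooted at D contains: C, D
Count = 2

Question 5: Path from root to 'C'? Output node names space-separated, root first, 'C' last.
Walk down from root: A -> E -> D -> C

Answer: A E D C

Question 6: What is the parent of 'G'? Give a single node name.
Scan adjacency: G appears as child of B

Answer: B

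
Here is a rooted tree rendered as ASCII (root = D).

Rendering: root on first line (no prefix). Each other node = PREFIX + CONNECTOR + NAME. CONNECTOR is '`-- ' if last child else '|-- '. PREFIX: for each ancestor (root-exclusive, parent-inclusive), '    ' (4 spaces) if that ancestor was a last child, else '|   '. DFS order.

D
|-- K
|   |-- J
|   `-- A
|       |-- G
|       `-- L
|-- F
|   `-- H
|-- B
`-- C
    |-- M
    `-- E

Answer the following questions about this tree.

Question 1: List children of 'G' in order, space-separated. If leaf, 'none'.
Node G's children (from adjacency): (leaf)

Answer: none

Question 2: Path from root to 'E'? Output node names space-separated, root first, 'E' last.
Answer: D C E

Derivation:
Walk down from root: D -> C -> E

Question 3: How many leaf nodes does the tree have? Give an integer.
Answer: 7

Derivation:
Leaves (nodes with no children): B, E, G, H, J, L, M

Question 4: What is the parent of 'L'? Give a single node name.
Answer: A

Derivation:
Scan adjacency: L appears as child of A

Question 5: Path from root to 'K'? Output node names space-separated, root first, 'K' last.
Answer: D K

Derivation:
Walk down from root: D -> K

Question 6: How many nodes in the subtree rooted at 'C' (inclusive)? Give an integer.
Answer: 3

Derivation:
Subtree rooted at C contains: C, E, M
Count = 3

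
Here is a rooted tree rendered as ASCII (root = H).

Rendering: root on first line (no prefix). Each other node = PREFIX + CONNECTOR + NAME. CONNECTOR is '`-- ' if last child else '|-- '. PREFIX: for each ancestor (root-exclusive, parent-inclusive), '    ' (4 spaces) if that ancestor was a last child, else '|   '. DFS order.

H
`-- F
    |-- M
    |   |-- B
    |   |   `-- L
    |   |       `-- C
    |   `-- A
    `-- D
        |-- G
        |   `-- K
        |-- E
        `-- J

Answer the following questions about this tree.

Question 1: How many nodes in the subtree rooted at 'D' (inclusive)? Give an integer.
Answer: 5

Derivation:
Subtree rooted at D contains: D, E, G, J, K
Count = 5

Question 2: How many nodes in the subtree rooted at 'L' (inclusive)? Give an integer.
Subtree rooted at L contains: C, L
Count = 2

Answer: 2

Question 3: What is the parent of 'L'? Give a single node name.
Answer: B

Derivation:
Scan adjacency: L appears as child of B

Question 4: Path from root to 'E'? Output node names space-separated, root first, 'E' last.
Answer: H F D E

Derivation:
Walk down from root: H -> F -> D -> E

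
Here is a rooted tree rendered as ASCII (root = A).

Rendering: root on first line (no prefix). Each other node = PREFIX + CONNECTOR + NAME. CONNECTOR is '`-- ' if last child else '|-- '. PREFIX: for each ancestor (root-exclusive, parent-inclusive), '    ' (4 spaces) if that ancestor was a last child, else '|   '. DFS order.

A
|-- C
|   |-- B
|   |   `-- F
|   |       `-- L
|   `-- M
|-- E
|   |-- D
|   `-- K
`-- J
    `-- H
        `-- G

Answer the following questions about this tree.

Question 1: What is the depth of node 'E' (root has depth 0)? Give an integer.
Path from root to E: A -> E
Depth = number of edges = 1

Answer: 1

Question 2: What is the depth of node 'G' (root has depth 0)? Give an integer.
Path from root to G: A -> J -> H -> G
Depth = number of edges = 3

Answer: 3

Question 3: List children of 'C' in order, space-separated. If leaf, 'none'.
Answer: B M

Derivation:
Node C's children (from adjacency): B, M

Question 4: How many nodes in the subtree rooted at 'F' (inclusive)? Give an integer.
Subtree rooted at F contains: F, L
Count = 2

Answer: 2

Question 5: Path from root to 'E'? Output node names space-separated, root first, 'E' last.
Answer: A E

Derivation:
Walk down from root: A -> E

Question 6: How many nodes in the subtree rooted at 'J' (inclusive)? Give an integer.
Answer: 3

Derivation:
Subtree rooted at J contains: G, H, J
Count = 3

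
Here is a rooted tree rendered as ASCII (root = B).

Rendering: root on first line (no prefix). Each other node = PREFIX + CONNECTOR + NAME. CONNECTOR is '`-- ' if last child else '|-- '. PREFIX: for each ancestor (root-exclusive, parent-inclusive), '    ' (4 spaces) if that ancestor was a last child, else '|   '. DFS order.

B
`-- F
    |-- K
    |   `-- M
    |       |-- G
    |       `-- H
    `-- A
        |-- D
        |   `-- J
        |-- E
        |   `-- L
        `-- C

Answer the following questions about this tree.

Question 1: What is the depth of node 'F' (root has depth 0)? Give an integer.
Path from root to F: B -> F
Depth = number of edges = 1

Answer: 1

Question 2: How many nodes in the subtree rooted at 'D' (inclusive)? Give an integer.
Answer: 2

Derivation:
Subtree rooted at D contains: D, J
Count = 2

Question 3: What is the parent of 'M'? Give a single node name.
Scan adjacency: M appears as child of K

Answer: K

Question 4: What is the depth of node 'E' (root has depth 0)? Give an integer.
Path from root to E: B -> F -> A -> E
Depth = number of edges = 3

Answer: 3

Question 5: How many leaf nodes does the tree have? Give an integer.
Answer: 5

Derivation:
Leaves (nodes with no children): C, G, H, J, L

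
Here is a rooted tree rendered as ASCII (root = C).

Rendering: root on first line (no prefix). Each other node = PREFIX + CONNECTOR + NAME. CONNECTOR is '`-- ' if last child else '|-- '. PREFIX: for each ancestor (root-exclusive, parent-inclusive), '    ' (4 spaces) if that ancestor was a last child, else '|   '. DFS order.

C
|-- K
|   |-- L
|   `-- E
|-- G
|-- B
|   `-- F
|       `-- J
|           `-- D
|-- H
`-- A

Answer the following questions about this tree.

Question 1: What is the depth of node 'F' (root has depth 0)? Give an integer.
Path from root to F: C -> B -> F
Depth = number of edges = 2

Answer: 2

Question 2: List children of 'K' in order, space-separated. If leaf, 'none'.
Node K's children (from adjacency): L, E

Answer: L E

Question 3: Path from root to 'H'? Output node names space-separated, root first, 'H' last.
Answer: C H

Derivation:
Walk down from root: C -> H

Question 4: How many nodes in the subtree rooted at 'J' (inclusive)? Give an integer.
Subtree rooted at J contains: D, J
Count = 2

Answer: 2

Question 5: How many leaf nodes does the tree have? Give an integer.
Leaves (nodes with no children): A, D, E, G, H, L

Answer: 6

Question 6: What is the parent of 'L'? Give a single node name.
Answer: K

Derivation:
Scan adjacency: L appears as child of K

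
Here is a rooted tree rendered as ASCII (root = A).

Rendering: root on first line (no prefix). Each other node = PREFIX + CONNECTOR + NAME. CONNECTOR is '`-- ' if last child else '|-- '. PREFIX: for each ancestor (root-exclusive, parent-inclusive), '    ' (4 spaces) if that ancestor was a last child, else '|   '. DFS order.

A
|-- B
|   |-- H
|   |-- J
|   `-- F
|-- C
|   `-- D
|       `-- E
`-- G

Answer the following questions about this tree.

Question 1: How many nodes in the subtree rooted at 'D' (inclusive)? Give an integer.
Subtree rooted at D contains: D, E
Count = 2

Answer: 2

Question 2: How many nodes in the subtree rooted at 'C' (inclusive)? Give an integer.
Subtree rooted at C contains: C, D, E
Count = 3

Answer: 3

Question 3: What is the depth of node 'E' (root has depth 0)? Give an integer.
Path from root to E: A -> C -> D -> E
Depth = number of edges = 3

Answer: 3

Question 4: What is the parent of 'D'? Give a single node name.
Answer: C

Derivation:
Scan adjacency: D appears as child of C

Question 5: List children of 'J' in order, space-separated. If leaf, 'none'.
Node J's children (from adjacency): (leaf)

Answer: none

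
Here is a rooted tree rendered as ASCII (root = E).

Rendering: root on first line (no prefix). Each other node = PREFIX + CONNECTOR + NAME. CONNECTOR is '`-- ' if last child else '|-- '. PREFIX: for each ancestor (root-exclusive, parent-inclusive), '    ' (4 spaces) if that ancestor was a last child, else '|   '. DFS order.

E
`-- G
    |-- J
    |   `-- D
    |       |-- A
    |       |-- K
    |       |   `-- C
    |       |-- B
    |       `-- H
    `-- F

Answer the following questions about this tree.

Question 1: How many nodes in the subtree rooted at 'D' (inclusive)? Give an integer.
Subtree rooted at D contains: A, B, C, D, H, K
Count = 6

Answer: 6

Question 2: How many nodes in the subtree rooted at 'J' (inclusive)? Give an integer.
Subtree rooted at J contains: A, B, C, D, H, J, K
Count = 7

Answer: 7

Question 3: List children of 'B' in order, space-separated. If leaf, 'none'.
Node B's children (from adjacency): (leaf)

Answer: none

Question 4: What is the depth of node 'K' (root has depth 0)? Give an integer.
Answer: 4

Derivation:
Path from root to K: E -> G -> J -> D -> K
Depth = number of edges = 4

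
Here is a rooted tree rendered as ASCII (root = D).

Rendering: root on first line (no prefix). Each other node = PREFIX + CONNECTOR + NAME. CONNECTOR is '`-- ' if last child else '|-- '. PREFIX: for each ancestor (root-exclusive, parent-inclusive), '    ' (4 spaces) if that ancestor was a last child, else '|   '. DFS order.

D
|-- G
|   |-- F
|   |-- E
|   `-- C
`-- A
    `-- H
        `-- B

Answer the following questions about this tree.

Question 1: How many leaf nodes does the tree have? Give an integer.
Answer: 4

Derivation:
Leaves (nodes with no children): B, C, E, F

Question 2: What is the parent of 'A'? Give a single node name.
Answer: D

Derivation:
Scan adjacency: A appears as child of D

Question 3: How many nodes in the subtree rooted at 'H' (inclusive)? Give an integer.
Answer: 2

Derivation:
Subtree rooted at H contains: B, H
Count = 2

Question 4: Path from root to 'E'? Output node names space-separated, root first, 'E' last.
Walk down from root: D -> G -> E

Answer: D G E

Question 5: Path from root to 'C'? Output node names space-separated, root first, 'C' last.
Walk down from root: D -> G -> C

Answer: D G C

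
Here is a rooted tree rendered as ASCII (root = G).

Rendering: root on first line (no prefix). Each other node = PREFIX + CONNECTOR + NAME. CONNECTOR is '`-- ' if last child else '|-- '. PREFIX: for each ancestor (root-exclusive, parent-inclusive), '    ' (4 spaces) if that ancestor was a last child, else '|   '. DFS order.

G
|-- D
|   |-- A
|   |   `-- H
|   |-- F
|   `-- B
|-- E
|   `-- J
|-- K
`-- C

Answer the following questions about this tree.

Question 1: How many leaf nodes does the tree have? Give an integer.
Answer: 6

Derivation:
Leaves (nodes with no children): B, C, F, H, J, K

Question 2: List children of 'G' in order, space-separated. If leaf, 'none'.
Node G's children (from adjacency): D, E, K, C

Answer: D E K C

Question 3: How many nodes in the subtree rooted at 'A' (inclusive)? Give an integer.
Answer: 2

Derivation:
Subtree rooted at A contains: A, H
Count = 2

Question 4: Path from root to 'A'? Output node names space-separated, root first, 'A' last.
Answer: G D A

Derivation:
Walk down from root: G -> D -> A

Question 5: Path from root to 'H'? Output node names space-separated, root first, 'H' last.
Walk down from root: G -> D -> A -> H

Answer: G D A H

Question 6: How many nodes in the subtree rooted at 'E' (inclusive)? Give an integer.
Subtree rooted at E contains: E, J
Count = 2

Answer: 2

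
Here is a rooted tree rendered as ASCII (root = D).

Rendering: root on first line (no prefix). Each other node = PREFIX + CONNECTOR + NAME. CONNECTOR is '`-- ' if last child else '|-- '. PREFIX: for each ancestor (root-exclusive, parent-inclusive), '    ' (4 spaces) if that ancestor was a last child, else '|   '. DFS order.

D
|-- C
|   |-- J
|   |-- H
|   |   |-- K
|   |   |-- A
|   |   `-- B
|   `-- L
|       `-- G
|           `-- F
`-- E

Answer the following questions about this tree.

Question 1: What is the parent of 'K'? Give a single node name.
Scan adjacency: K appears as child of H

Answer: H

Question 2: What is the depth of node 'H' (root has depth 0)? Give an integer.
Path from root to H: D -> C -> H
Depth = number of edges = 2

Answer: 2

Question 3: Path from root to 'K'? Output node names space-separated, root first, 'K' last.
Answer: D C H K

Derivation:
Walk down from root: D -> C -> H -> K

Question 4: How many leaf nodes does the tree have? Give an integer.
Leaves (nodes with no children): A, B, E, F, J, K

Answer: 6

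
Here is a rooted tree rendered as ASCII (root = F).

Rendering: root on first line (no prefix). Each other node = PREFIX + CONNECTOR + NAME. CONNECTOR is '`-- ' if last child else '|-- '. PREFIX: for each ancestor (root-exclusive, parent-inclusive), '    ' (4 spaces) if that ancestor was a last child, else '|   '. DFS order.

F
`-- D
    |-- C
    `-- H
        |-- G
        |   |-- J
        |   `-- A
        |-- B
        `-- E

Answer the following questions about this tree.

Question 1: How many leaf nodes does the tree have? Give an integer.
Answer: 5

Derivation:
Leaves (nodes with no children): A, B, C, E, J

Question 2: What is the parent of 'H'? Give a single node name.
Answer: D

Derivation:
Scan adjacency: H appears as child of D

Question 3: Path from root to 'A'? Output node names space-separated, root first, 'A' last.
Walk down from root: F -> D -> H -> G -> A

Answer: F D H G A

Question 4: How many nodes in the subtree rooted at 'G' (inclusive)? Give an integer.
Subtree rooted at G contains: A, G, J
Count = 3

Answer: 3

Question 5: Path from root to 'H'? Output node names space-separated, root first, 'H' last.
Answer: F D H

Derivation:
Walk down from root: F -> D -> H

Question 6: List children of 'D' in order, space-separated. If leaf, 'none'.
Node D's children (from adjacency): C, H

Answer: C H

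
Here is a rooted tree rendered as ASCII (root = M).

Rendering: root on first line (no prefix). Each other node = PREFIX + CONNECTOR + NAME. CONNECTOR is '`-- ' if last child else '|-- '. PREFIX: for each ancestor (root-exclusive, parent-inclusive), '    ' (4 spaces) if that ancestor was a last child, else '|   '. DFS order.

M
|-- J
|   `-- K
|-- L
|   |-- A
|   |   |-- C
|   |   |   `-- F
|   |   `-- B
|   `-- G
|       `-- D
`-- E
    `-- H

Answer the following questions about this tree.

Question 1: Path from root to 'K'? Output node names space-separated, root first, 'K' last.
Walk down from root: M -> J -> K

Answer: M J K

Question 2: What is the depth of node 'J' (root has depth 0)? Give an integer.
Answer: 1

Derivation:
Path from root to J: M -> J
Depth = number of edges = 1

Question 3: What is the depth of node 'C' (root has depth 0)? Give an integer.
Path from root to C: M -> L -> A -> C
Depth = number of edges = 3

Answer: 3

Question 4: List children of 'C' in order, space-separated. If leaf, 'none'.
Answer: F

Derivation:
Node C's children (from adjacency): F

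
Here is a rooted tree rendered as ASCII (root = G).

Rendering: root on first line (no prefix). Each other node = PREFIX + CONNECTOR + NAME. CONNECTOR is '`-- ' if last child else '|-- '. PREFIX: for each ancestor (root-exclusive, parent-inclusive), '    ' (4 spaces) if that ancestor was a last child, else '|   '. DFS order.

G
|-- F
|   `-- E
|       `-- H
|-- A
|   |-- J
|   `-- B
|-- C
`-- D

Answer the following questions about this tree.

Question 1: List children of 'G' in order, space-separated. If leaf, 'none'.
Answer: F A C D

Derivation:
Node G's children (from adjacency): F, A, C, D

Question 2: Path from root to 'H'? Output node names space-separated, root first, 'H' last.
Walk down from root: G -> F -> E -> H

Answer: G F E H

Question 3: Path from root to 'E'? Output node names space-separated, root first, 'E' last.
Answer: G F E

Derivation:
Walk down from root: G -> F -> E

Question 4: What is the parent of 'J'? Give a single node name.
Scan adjacency: J appears as child of A

Answer: A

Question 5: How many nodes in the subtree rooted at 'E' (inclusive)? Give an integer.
Answer: 2

Derivation:
Subtree rooted at E contains: E, H
Count = 2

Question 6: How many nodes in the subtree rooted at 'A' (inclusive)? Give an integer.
Answer: 3

Derivation:
Subtree rooted at A contains: A, B, J
Count = 3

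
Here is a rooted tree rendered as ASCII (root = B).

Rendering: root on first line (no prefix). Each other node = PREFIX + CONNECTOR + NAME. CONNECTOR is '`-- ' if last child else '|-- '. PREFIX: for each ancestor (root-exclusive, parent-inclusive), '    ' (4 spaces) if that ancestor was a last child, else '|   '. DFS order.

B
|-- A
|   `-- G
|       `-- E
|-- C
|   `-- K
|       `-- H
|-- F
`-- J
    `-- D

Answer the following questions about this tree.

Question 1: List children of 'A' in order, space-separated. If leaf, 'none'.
Answer: G

Derivation:
Node A's children (from adjacency): G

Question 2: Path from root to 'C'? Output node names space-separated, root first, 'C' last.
Answer: B C

Derivation:
Walk down from root: B -> C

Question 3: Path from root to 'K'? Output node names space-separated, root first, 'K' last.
Walk down from root: B -> C -> K

Answer: B C K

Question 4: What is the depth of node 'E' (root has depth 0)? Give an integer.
Answer: 3

Derivation:
Path from root to E: B -> A -> G -> E
Depth = number of edges = 3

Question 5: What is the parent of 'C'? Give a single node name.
Scan adjacency: C appears as child of B

Answer: B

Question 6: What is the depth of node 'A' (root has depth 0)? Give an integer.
Answer: 1

Derivation:
Path from root to A: B -> A
Depth = number of edges = 1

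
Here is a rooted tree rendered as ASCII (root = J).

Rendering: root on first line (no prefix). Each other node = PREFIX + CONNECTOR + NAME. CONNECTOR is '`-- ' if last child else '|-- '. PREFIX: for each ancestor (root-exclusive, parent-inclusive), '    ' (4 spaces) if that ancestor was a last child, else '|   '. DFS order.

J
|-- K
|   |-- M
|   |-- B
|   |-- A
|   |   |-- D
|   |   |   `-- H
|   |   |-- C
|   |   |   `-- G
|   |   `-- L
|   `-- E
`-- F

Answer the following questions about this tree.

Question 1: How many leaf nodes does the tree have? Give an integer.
Leaves (nodes with no children): B, E, F, G, H, L, M

Answer: 7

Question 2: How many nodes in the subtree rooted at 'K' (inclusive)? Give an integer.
Subtree rooted at K contains: A, B, C, D, E, G, H, K, L, M
Count = 10

Answer: 10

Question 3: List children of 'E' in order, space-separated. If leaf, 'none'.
Node E's children (from adjacency): (leaf)

Answer: none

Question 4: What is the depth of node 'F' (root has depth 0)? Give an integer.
Answer: 1

Derivation:
Path from root to F: J -> F
Depth = number of edges = 1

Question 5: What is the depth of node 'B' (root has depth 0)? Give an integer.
Path from root to B: J -> K -> B
Depth = number of edges = 2

Answer: 2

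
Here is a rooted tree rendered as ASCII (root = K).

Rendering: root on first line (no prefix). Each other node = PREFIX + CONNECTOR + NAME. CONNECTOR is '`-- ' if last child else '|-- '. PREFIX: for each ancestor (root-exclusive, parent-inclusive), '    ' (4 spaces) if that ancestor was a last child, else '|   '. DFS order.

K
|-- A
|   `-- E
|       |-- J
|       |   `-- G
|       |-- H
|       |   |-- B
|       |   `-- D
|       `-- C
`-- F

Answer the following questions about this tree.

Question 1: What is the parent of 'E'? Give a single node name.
Answer: A

Derivation:
Scan adjacency: E appears as child of A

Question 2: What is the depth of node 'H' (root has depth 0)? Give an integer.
Answer: 3

Derivation:
Path from root to H: K -> A -> E -> H
Depth = number of edges = 3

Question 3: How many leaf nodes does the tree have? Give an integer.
Leaves (nodes with no children): B, C, D, F, G

Answer: 5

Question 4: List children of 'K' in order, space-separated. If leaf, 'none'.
Answer: A F

Derivation:
Node K's children (from adjacency): A, F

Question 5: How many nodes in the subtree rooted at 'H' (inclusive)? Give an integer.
Subtree rooted at H contains: B, D, H
Count = 3

Answer: 3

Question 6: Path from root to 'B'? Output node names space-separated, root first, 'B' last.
Walk down from root: K -> A -> E -> H -> B

Answer: K A E H B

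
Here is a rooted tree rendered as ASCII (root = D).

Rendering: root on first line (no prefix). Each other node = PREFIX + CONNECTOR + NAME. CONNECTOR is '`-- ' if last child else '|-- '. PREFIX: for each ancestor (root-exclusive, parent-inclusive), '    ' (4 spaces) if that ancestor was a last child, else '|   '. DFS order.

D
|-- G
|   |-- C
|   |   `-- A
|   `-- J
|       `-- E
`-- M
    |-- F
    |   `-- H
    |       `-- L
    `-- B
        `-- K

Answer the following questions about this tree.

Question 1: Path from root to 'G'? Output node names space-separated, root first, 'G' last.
Answer: D G

Derivation:
Walk down from root: D -> G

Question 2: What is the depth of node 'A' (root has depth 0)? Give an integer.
Answer: 3

Derivation:
Path from root to A: D -> G -> C -> A
Depth = number of edges = 3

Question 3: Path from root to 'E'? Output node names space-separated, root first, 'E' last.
Answer: D G J E

Derivation:
Walk down from root: D -> G -> J -> E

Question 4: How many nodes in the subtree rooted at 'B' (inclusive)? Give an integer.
Answer: 2

Derivation:
Subtree rooted at B contains: B, K
Count = 2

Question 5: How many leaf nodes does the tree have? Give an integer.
Leaves (nodes with no children): A, E, K, L

Answer: 4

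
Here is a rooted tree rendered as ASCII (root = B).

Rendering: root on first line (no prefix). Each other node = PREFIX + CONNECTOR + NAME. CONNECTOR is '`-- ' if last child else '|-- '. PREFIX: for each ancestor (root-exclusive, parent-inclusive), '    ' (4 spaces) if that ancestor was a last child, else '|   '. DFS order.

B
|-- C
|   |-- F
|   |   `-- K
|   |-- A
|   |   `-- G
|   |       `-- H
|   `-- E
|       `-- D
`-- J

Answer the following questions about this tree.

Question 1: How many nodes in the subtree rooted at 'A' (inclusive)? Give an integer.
Answer: 3

Derivation:
Subtree rooted at A contains: A, G, H
Count = 3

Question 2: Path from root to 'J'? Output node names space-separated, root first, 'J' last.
Answer: B J

Derivation:
Walk down from root: B -> J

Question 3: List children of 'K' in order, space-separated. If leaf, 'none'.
Node K's children (from adjacency): (leaf)

Answer: none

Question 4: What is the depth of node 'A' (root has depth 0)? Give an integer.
Path from root to A: B -> C -> A
Depth = number of edges = 2

Answer: 2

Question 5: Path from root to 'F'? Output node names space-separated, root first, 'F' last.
Walk down from root: B -> C -> F

Answer: B C F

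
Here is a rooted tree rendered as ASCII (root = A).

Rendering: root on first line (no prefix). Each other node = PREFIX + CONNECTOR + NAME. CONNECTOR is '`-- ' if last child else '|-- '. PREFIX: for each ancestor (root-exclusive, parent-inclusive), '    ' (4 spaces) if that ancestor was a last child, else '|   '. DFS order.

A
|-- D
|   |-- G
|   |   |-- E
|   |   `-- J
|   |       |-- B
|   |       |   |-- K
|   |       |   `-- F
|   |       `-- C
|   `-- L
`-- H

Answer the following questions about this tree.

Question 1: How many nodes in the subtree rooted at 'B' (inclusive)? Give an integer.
Answer: 3

Derivation:
Subtree rooted at B contains: B, F, K
Count = 3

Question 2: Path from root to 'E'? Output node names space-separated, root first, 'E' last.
Walk down from root: A -> D -> G -> E

Answer: A D G E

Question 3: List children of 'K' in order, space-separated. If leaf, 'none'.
Answer: none

Derivation:
Node K's children (from adjacency): (leaf)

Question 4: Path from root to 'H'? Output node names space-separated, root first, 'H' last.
Walk down from root: A -> H

Answer: A H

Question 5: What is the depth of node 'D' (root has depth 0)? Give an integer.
Path from root to D: A -> D
Depth = number of edges = 1

Answer: 1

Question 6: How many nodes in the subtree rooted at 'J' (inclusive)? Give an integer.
Answer: 5

Derivation:
Subtree rooted at J contains: B, C, F, J, K
Count = 5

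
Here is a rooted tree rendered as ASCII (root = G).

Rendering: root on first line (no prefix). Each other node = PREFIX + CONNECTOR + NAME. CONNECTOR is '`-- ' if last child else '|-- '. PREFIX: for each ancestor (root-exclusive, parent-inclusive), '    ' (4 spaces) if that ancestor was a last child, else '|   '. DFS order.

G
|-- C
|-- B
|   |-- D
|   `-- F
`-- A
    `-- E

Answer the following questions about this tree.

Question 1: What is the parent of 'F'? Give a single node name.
Answer: B

Derivation:
Scan adjacency: F appears as child of B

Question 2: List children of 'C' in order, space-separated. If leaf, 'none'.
Answer: none

Derivation:
Node C's children (from adjacency): (leaf)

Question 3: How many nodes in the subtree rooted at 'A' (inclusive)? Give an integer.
Answer: 2

Derivation:
Subtree rooted at A contains: A, E
Count = 2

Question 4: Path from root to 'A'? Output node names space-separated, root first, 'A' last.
Walk down from root: G -> A

Answer: G A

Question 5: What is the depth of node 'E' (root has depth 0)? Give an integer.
Answer: 2

Derivation:
Path from root to E: G -> A -> E
Depth = number of edges = 2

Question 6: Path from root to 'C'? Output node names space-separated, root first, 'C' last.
Walk down from root: G -> C

Answer: G C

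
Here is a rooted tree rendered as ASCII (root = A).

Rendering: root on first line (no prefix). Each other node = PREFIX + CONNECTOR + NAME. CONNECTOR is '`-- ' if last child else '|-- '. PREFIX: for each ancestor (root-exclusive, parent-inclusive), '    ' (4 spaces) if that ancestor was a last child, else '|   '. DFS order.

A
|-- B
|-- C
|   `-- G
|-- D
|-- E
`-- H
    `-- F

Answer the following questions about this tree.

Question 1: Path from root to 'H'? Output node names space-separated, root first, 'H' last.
Walk down from root: A -> H

Answer: A H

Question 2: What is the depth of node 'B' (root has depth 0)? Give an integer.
Path from root to B: A -> B
Depth = number of edges = 1

Answer: 1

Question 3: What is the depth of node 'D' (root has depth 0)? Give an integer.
Path from root to D: A -> D
Depth = number of edges = 1

Answer: 1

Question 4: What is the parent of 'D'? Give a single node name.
Scan adjacency: D appears as child of A

Answer: A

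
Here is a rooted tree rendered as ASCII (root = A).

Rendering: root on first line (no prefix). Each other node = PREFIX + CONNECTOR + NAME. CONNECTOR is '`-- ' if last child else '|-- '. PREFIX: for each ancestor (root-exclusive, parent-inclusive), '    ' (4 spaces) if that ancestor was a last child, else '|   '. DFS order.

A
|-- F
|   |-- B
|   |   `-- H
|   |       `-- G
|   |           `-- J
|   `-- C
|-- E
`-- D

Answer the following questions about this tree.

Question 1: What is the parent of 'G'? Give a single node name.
Scan adjacency: G appears as child of H

Answer: H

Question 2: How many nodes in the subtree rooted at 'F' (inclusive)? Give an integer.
Answer: 6

Derivation:
Subtree rooted at F contains: B, C, F, G, H, J
Count = 6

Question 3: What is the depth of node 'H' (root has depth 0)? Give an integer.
Path from root to H: A -> F -> B -> H
Depth = number of edges = 3

Answer: 3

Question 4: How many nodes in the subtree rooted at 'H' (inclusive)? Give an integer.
Subtree rooted at H contains: G, H, J
Count = 3

Answer: 3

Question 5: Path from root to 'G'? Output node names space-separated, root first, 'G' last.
Walk down from root: A -> F -> B -> H -> G

Answer: A F B H G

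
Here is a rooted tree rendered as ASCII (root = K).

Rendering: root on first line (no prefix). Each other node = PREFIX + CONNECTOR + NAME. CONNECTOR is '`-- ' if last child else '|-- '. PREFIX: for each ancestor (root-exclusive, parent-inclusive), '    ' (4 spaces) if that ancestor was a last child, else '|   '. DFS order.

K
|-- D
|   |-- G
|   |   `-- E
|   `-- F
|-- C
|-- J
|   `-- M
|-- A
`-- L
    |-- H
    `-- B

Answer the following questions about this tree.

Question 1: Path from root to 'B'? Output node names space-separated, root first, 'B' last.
Walk down from root: K -> L -> B

Answer: K L B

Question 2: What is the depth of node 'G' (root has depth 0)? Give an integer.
Path from root to G: K -> D -> G
Depth = number of edges = 2

Answer: 2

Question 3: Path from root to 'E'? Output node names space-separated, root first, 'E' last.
Walk down from root: K -> D -> G -> E

Answer: K D G E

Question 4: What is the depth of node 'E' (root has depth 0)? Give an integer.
Answer: 3

Derivation:
Path from root to E: K -> D -> G -> E
Depth = number of edges = 3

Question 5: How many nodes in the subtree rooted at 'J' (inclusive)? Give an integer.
Subtree rooted at J contains: J, M
Count = 2

Answer: 2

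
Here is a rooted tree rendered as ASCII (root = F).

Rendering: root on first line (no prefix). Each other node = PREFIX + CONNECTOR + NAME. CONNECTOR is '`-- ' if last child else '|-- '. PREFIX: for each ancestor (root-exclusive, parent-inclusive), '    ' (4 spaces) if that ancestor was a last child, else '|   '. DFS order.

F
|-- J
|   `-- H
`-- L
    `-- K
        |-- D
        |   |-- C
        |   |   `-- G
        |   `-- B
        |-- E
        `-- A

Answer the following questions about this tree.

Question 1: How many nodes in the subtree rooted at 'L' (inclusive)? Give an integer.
Answer: 8

Derivation:
Subtree rooted at L contains: A, B, C, D, E, G, K, L
Count = 8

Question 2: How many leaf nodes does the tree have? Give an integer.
Answer: 5

Derivation:
Leaves (nodes with no children): A, B, E, G, H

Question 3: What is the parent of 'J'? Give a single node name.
Answer: F

Derivation:
Scan adjacency: J appears as child of F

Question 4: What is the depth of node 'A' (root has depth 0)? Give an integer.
Answer: 3

Derivation:
Path from root to A: F -> L -> K -> A
Depth = number of edges = 3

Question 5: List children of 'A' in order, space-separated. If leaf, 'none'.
Node A's children (from adjacency): (leaf)

Answer: none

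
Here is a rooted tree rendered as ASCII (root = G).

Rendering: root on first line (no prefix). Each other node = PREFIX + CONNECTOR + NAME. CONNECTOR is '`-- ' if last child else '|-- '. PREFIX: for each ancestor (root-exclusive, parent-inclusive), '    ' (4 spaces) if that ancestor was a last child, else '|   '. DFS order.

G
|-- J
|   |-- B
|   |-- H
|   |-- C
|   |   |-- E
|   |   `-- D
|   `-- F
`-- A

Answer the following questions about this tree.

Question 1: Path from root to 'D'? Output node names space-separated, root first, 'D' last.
Walk down from root: G -> J -> C -> D

Answer: G J C D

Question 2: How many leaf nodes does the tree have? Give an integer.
Answer: 6

Derivation:
Leaves (nodes with no children): A, B, D, E, F, H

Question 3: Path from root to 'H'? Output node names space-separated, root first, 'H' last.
Walk down from root: G -> J -> H

Answer: G J H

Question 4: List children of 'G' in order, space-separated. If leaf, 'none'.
Node G's children (from adjacency): J, A

Answer: J A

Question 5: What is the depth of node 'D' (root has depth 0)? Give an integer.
Path from root to D: G -> J -> C -> D
Depth = number of edges = 3

Answer: 3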